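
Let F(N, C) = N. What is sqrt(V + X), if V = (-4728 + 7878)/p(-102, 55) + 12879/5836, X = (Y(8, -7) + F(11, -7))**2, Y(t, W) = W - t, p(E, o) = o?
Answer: sqrt(77765188765)/32098 ≈ 8.6879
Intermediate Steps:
X = 16 (X = ((-7 - 1*8) + 11)**2 = ((-7 - 8) + 11)**2 = (-15 + 11)**2 = (-4)**2 = 16)
V = 3818349/64196 (V = (-4728 + 7878)/55 + 12879/5836 = 3150*(1/55) + 12879*(1/5836) = 630/11 + 12879/5836 = 3818349/64196 ≈ 59.480)
sqrt(V + X) = sqrt(3818349/64196 + 16) = sqrt(4845485/64196) = sqrt(77765188765)/32098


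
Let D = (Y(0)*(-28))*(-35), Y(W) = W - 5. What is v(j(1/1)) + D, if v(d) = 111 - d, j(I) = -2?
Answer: -4787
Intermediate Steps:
Y(W) = -5 + W
D = -4900 (D = ((-5 + 0)*(-28))*(-35) = -5*(-28)*(-35) = 140*(-35) = -4900)
v(j(1/1)) + D = (111 - 1*(-2)) - 4900 = (111 + 2) - 4900 = 113 - 4900 = -4787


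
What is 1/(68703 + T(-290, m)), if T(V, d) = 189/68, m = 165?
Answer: 68/4671993 ≈ 1.4555e-5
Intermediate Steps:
T(V, d) = 189/68 (T(V, d) = 189*(1/68) = 189/68)
1/(68703 + T(-290, m)) = 1/(68703 + 189/68) = 1/(4671993/68) = 68/4671993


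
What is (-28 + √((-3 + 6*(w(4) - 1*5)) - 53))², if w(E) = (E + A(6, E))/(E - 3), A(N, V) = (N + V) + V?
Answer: (28 - √22)² ≈ 543.34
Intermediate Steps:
A(N, V) = N + 2*V
w(E) = (6 + 3*E)/(-3 + E) (w(E) = (E + (6 + 2*E))/(E - 3) = (6 + 3*E)/(-3 + E))
(-28 + √((-3 + 6*(w(4) - 1*5)) - 53))² = (-28 + √((-3 + 6*(3*(2 + 4)/(-3 + 4) - 1*5)) - 53))² = (-28 + √((-3 + 6*(3*6/1 - 5)) - 53))² = (-28 + √((-3 + 6*(3*1*6 - 5)) - 53))² = (-28 + √((-3 + 6*(18 - 5)) - 53))² = (-28 + √((-3 + 6*13) - 53))² = (-28 + √((-3 + 78) - 53))² = (-28 + √(75 - 53))² = (-28 + √22)²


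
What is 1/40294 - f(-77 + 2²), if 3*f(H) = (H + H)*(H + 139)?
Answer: 129424329/40294 ≈ 3212.0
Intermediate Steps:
f(H) = 2*H*(139 + H)/3 (f(H) = ((H + H)*(H + 139))/3 = ((2*H)*(139 + H))/3 = (2*H*(139 + H))/3 = 2*H*(139 + H)/3)
1/40294 - f(-77 + 2²) = 1/40294 - 2*(-77 + 2²)*(139 + (-77 + 2²))/3 = 1/40294 - 2*(-77 + 4)*(139 + (-77 + 4))/3 = 1/40294 - 2*(-73)*(139 - 73)/3 = 1/40294 - 2*(-73)*66/3 = 1/40294 - 1*(-3212) = 1/40294 + 3212 = 129424329/40294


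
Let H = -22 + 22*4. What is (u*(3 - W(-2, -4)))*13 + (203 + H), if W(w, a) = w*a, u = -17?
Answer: 1374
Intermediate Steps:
W(w, a) = a*w
H = 66 (H = -22 + 88 = 66)
(u*(3 - W(-2, -4)))*13 + (203 + H) = -17*(3 - (-4)*(-2))*13 + (203 + 66) = -17*(3 - 1*8)*13 + 269 = -17*(3 - 8)*13 + 269 = -17*(-5)*13 + 269 = 85*13 + 269 = 1105 + 269 = 1374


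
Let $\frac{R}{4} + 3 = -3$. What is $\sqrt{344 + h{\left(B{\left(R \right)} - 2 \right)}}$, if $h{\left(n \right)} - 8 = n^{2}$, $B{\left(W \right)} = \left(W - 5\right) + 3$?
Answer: $4 \sqrt{71} \approx 33.705$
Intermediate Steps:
$R = -24$ ($R = -12 + 4 \left(-3\right) = -12 - 12 = -24$)
$B{\left(W \right)} = -2 + W$ ($B{\left(W \right)} = \left(-5 + W\right) + 3 = -2 + W$)
$h{\left(n \right)} = 8 + n^{2}$
$\sqrt{344 + h{\left(B{\left(R \right)} - 2 \right)}} = \sqrt{344 + \left(8 + \left(\left(-2 - 24\right) - 2\right)^{2}\right)} = \sqrt{344 + \left(8 + \left(-26 - 2\right)^{2}\right)} = \sqrt{344 + \left(8 + \left(-28\right)^{2}\right)} = \sqrt{344 + \left(8 + 784\right)} = \sqrt{344 + 792} = \sqrt{1136} = 4 \sqrt{71}$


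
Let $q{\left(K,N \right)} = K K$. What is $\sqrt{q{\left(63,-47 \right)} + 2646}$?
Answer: $21 \sqrt{15} \approx 81.333$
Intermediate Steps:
$q{\left(K,N \right)} = K^{2}$
$\sqrt{q{\left(63,-47 \right)} + 2646} = \sqrt{63^{2} + 2646} = \sqrt{3969 + 2646} = \sqrt{6615} = 21 \sqrt{15}$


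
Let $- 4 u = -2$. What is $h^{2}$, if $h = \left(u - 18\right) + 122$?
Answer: $\frac{43681}{4} \approx 10920.0$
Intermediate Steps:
$u = \frac{1}{2}$ ($u = \left(- \frac{1}{4}\right) \left(-2\right) = \frac{1}{2} \approx 0.5$)
$h = \frac{209}{2}$ ($h = \left(\frac{1}{2} - 18\right) + 122 = - \frac{35}{2} + 122 = \frac{209}{2} \approx 104.5$)
$h^{2} = \left(\frac{209}{2}\right)^{2} = \frac{43681}{4}$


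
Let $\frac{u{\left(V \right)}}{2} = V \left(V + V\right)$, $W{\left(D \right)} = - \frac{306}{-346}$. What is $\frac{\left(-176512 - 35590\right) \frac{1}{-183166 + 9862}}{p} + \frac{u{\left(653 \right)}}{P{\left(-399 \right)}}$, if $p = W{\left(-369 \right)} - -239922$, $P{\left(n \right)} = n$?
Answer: $- \frac{107623686916903903}{25176445109676} \approx -4274.8$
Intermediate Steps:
$W{\left(D \right)} = \frac{153}{173}$ ($W{\left(D \right)} = \left(-306\right) \left(- \frac{1}{346}\right) = \frac{153}{173}$)
$u{\left(V \right)} = 4 V^{2}$ ($u{\left(V \right)} = 2 V \left(V + V\right) = 2 V 2 V = 2 \cdot 2 V^{2} = 4 V^{2}$)
$p = \frac{41506659}{173}$ ($p = \frac{153}{173} - -239922 = \frac{153}{173} + 239922 = \frac{41506659}{173} \approx 2.3992 \cdot 10^{5}$)
$\frac{\left(-176512 - 35590\right) \frac{1}{-183166 + 9862}}{p} + \frac{u{\left(653 \right)}}{P{\left(-399 \right)}} = \frac{\left(-176512 - 35590\right) \frac{1}{-183166 + 9862}}{\frac{41506659}{173}} + \frac{4 \cdot 653^{2}}{-399} = - \frac{212102}{-173304} \cdot \frac{173}{41506659} + 4 \cdot 426409 \left(- \frac{1}{399}\right) = \left(-212102\right) \left(- \frac{1}{173304}\right) \frac{173}{41506659} + 1705636 \left(- \frac{1}{399}\right) = \frac{106051}{86652} \cdot \frac{173}{41506659} - \frac{1705636}{399} = \frac{18346823}{3596635015668} - \frac{1705636}{399} = - \frac{107623686916903903}{25176445109676}$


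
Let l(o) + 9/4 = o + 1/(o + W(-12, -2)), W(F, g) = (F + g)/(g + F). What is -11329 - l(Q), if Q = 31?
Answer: -363449/32 ≈ -11358.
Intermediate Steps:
W(F, g) = 1 (W(F, g) = (F + g)/(F + g) = 1)
l(o) = -9/4 + o + 1/(1 + o) (l(o) = -9/4 + (o + 1/(o + 1)) = -9/4 + (o + 1/(1 + o)) = -9/4 + o + 1/(1 + o))
-11329 - l(Q) = -11329 - (-5 - 5*31 + 4*31**2)/(4*(1 + 31)) = -11329 - (-5 - 155 + 4*961)/(4*32) = -11329 - (-5 - 155 + 3844)/(4*32) = -11329 - 3684/(4*32) = -11329 - 1*921/32 = -11329 - 921/32 = -363449/32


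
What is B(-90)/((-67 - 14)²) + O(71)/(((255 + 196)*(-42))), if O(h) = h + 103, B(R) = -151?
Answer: -666976/20713077 ≈ -0.032201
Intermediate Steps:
O(h) = 103 + h
B(-90)/((-67 - 14)²) + O(71)/(((255 + 196)*(-42))) = -151/(-67 - 14)² + (103 + 71)/(((255 + 196)*(-42))) = -151/((-81)²) + 174/((451*(-42))) = -151/6561 + 174/(-18942) = -151*1/6561 + 174*(-1/18942) = -151/6561 - 29/3157 = -666976/20713077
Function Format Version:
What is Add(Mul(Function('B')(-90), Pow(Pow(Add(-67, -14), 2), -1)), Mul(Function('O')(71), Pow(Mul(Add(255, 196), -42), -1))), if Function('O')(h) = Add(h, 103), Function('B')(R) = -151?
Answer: Rational(-666976, 20713077) ≈ -0.032201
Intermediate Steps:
Function('O')(h) = Add(103, h)
Add(Mul(Function('B')(-90), Pow(Pow(Add(-67, -14), 2), -1)), Mul(Function('O')(71), Pow(Mul(Add(255, 196), -42), -1))) = Add(Mul(-151, Pow(Pow(Add(-67, -14), 2), -1)), Mul(Add(103, 71), Pow(Mul(Add(255, 196), -42), -1))) = Add(Mul(-151, Pow(Pow(-81, 2), -1)), Mul(174, Pow(Mul(451, -42), -1))) = Add(Mul(-151, Pow(6561, -1)), Mul(174, Pow(-18942, -1))) = Add(Mul(-151, Rational(1, 6561)), Mul(174, Rational(-1, 18942))) = Add(Rational(-151, 6561), Rational(-29, 3157)) = Rational(-666976, 20713077)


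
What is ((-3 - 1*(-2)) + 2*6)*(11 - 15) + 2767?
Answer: 2723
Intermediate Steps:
((-3 - 1*(-2)) + 2*6)*(11 - 15) + 2767 = ((-3 + 2) + 12)*(-4) + 2767 = (-1 + 12)*(-4) + 2767 = 11*(-4) + 2767 = -44 + 2767 = 2723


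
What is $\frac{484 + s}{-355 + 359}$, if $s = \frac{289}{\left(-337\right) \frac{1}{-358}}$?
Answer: $\frac{133285}{674} \approx 197.75$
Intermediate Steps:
$s = \frac{103462}{337}$ ($s = \frac{289}{\left(-337\right) \left(- \frac{1}{358}\right)} = \frac{289}{\frac{337}{358}} = 289 \cdot \frac{358}{337} = \frac{103462}{337} \approx 307.01$)
$\frac{484 + s}{-355 + 359} = \frac{484 + \frac{103462}{337}}{-355 + 359} = \frac{266570}{337 \cdot 4} = \frac{266570}{337} \cdot \frac{1}{4} = \frac{133285}{674}$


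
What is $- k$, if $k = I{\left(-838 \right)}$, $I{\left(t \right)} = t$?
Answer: $838$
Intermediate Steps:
$k = -838$
$- k = \left(-1\right) \left(-838\right) = 838$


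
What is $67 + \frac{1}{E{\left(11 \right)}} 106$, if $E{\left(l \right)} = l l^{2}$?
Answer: $\frac{89283}{1331} \approx 67.08$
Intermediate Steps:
$E{\left(l \right)} = l^{3}$
$67 + \frac{1}{E{\left(11 \right)}} 106 = 67 + \frac{1}{11^{3}} \cdot 106 = 67 + \frac{1}{1331} \cdot 106 = 67 + \frac{106}{1331} = \frac{89283}{1331}$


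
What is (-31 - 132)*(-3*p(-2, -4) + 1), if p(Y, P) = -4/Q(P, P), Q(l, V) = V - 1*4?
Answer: 163/2 ≈ 81.500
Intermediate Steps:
Q(l, V) = -4 + V (Q(l, V) = V - 4 = -4 + V)
p(Y, P) = -4/(-4 + P)
(-31 - 132)*(-3*p(-2, -4) + 1) = (-31 - 132)*(-(-12)/(-4 - 4) + 1) = -163*(-(-12)/(-8) + 1) = -163*(-(-12)*(-1)/8 + 1) = -163*(-3*½ + 1) = -163*(-3/2 + 1) = -163*(-½) = 163/2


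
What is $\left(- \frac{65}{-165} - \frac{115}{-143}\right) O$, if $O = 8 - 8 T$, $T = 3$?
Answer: $- \frac{8224}{429} \approx -19.17$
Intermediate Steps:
$O = -16$ ($O = 8 - 24 = -16$)
$\left(- \frac{65}{-165} - \frac{115}{-143}\right) O = \left(- \frac{65}{-165} - \frac{115}{-143}\right) \left(-16\right) = \left(\left(-65\right) \left(- \frac{1}{165}\right) - - \frac{115}{143}\right) \left(-16\right) = \left(\frac{13}{33} + \frac{115}{143}\right) \left(-16\right) = \frac{514}{429} \left(-16\right) = - \frac{8224}{429}$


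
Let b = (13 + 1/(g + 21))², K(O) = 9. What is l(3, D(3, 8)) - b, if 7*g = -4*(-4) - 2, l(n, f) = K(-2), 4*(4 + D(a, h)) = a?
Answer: -85239/529 ≈ -161.13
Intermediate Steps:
D(a, h) = -4 + a/4
l(n, f) = 9
g = 2 (g = (-4*(-4) - 2)/7 = (16 - 2)/7 = (⅐)*14 = 2)
b = 90000/529 (b = (13 + 1/(2 + 21))² = (13 + 1/23)² = (300/23)² = 90000/529 ≈ 170.13)
l(3, D(3, 8)) - b = 9 - 1*90000/529 = 9 - 90000/529 = -85239/529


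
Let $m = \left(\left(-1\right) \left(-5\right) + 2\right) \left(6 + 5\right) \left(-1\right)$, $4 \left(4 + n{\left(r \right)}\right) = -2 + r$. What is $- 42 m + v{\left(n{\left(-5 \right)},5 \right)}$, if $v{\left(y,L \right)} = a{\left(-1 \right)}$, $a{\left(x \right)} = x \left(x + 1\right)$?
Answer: $3234$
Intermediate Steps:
$n{\left(r \right)} = - \frac{9}{2} + \frac{r}{4}$ ($n{\left(r \right)} = -4 + \frac{-2 + r}{4} = -4 + \left(- \frac{1}{2} + \frac{r}{4}\right) = - \frac{9}{2} + \frac{r}{4}$)
$a{\left(x \right)} = x \left(1 + x\right)$
$v{\left(y,L \right)} = 0$ ($v{\left(y,L \right)} = - (1 - 1) = \left(-1\right) 0 = 0$)
$m = -77$ ($m = \left(5 + 2\right) 11 \left(-1\right) = 7 \left(-11\right) = -77$)
$- 42 m + v{\left(n{\left(-5 \right)},5 \right)} = \left(-42\right) \left(-77\right) + 0 = 3234 + 0 = 3234$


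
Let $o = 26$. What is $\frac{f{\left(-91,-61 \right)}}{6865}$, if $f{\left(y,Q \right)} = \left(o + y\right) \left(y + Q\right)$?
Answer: $\frac{1976}{1373} \approx 1.4392$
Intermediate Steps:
$f{\left(y,Q \right)} = \left(26 + y\right) \left(Q + y\right)$ ($f{\left(y,Q \right)} = \left(26 + y\right) \left(y + Q\right) = \left(26 + y\right) \left(Q + y\right)$)
$\frac{f{\left(-91,-61 \right)}}{6865} = \frac{\left(-91\right)^{2} + 26 \left(-61\right) + 26 \left(-91\right) - -5551}{6865} = \left(8281 - 1586 - 2366 + 5551\right) \frac{1}{6865} = 9880 \cdot \frac{1}{6865} = \frac{1976}{1373}$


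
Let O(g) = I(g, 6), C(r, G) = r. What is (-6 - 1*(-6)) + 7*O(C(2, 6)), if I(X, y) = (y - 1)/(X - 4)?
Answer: -35/2 ≈ -17.500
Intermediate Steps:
I(X, y) = (-1 + y)/(-4 + X)
O(g) = 5/(-4 + g) (O(g) = (-1 + 6)/(-4 + g) = 5/(-4 + g))
(-6 - 1*(-6)) + 7*O(C(2, 6)) = (-6 - 1*(-6)) + 7*(5/(-4 + 2)) = (-6 + 6) + 7*(5/(-2)) = 0 + 7*(5*(-½)) = 0 + 7*(-5/2) = 0 - 35/2 = -35/2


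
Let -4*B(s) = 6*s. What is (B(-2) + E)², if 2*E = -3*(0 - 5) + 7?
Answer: 196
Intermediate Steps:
B(s) = -3*s/2
E = 11 (E = (-3*(0 - 5) + 7)/2 = (-3*(-5) + 7)/2 = (15 + 7)/2 = (½)*22 = 11)
(B(-2) + E)² = (-3/2*(-2) + 11)² = (3 + 11)² = 14² = 196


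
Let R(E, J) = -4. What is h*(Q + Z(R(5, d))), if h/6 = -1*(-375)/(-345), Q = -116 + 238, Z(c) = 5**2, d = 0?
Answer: -22050/23 ≈ -958.70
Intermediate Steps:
Z(c) = 25
Q = 122
h = -150/23 (h = 6*(-1*(-375)/(-345)) = 6*(375*(-1/345)) = 6*(-25/23) = -150/23 ≈ -6.5217)
h*(Q + Z(R(5, d))) = -150*(122 + 25)/23 = -150/23*147 = -22050/23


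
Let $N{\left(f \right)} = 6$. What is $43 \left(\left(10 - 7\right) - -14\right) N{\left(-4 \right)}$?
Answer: $4386$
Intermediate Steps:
$43 \left(\left(10 - 7\right) - -14\right) N{\left(-4 \right)} = 43 \left(\left(10 - 7\right) - -14\right) 6 = 43 \left(3 + 14\right) 6 = 43 \cdot 17 \cdot 6 = 731 \cdot 6 = 4386$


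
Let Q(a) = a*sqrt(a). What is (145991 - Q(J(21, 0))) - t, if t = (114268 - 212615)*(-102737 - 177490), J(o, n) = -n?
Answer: -27559338778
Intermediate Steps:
Q(a) = a**(3/2)
t = 27559484769 (t = -98347*(-280227) = 27559484769)
(145991 - Q(J(21, 0))) - t = (145991 - (-1*0)**(3/2)) - 1*27559484769 = (145991 - 0**(3/2)) - 27559484769 = (145991 - 1*0) - 27559484769 = (145991 + 0) - 27559484769 = 145991 - 27559484769 = -27559338778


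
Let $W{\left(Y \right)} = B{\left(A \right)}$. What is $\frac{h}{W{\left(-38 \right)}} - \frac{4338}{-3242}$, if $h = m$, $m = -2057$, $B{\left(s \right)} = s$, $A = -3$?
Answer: $\frac{3340904}{4863} \approx 687.0$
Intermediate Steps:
$h = -2057$
$W{\left(Y \right)} = -3$
$\frac{h}{W{\left(-38 \right)}} - \frac{4338}{-3242} = - \frac{2057}{-3} - \frac{4338}{-3242} = \left(-2057\right) \left(- \frac{1}{3}\right) - - \frac{2169}{1621} = \frac{2057}{3} + \frac{2169}{1621} = \frac{3340904}{4863}$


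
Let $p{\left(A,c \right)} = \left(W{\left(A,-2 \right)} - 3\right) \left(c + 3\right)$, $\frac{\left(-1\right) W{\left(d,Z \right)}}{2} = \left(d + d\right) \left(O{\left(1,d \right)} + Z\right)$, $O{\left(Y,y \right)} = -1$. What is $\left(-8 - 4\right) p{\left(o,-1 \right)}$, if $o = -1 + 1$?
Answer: $72$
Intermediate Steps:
$W{\left(d,Z \right)} = - 4 d \left(-1 + Z\right)$ ($W{\left(d,Z \right)} = - 2 \left(d + d\right) \left(-1 + Z\right) = - 2 \cdot 2 d \left(-1 + Z\right) = - 4 d \left(-1 + Z\right)$)
$o = 0$
$p{\left(A,c \right)} = \left(-3 + 12 A\right) \left(3 + c\right)$ ($p{\left(A,c \right)} = \left(4 A \left(1 - -2\right) - 3\right) \left(c + 3\right) = \left(4 A \left(1 + 2\right) - 3\right) \left(3 + c\right) = \left(4 A 3 - 3\right) \left(3 + c\right) = \left(12 A - 3\right) \left(3 + c\right) = \left(-3 + 12 A\right) \left(3 + c\right)$)
$\left(-8 - 4\right) p{\left(o,-1 \right)} = \left(-8 - 4\right) \left(-9 - -3 + 36 \cdot 0 + 12 \cdot 0 \left(-1\right)\right) = - 12 \left(-9 + 3 + 0 + 0\right) = \left(-12\right) \left(-6\right) = 72$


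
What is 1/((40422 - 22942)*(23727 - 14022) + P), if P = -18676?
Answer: 1/169624724 ≈ 5.8954e-9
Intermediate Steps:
1/((40422 - 22942)*(23727 - 14022) + P) = 1/((40422 - 22942)*(23727 - 14022) - 18676) = 1/(17480*9705 - 18676) = 1/(169643400 - 18676) = 1/169624724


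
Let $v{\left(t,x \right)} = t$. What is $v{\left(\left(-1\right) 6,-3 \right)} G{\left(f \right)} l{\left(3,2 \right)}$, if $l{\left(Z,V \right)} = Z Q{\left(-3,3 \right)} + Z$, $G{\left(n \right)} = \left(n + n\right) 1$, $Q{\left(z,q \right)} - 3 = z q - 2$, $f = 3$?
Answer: $756$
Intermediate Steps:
$Q{\left(z,q \right)} = 1 + q z$ ($Q{\left(z,q \right)} = 3 + \left(z q - 2\right) = 3 + \left(q z - 2\right) = 3 + \left(-2 + q z\right) = 1 + q z$)
$G{\left(n \right)} = 2 n$ ($G{\left(n \right)} = 2 n 1 = 2 n$)
$l{\left(Z,V \right)} = - 7 Z$ ($l{\left(Z,V \right)} = Z \left(1 + 3 \left(-3\right)\right) + Z = Z \left(1 - 9\right) + Z = Z \left(-8\right) + Z = - 8 Z + Z = - 7 Z$)
$v{\left(\left(-1\right) 6,-3 \right)} G{\left(f \right)} l{\left(3,2 \right)} = \left(-1\right) 6 \cdot 2 \cdot 3 \left(\left(-7\right) 3\right) = \left(-6\right) 6 \left(-21\right) = \left(-36\right) \left(-21\right) = 756$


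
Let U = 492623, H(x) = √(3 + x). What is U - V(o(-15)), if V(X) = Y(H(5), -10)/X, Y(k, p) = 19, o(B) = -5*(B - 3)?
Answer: 44336051/90 ≈ 4.9262e+5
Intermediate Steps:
o(B) = 15 - 5*B (o(B) = -5*(-3 + B) = 15 - 5*B)
V(X) = 19/X
U - V(o(-15)) = 492623 - 19/(15 - 5*(-15)) = 492623 - 19/(15 + 75) = 492623 - 19/90 = 44336051/90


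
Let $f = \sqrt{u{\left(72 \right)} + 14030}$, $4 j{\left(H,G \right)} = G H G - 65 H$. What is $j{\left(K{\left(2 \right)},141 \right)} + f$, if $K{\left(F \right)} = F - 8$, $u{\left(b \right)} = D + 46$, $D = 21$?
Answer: $-29724 + \sqrt{14097} \approx -29605.0$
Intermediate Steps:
$u{\left(b \right)} = 67$ ($u{\left(b \right)} = 21 + 46 = 67$)
$K{\left(F \right)} = -8 + F$
$j{\left(H,G \right)} = - \frac{65 H}{4} + \frac{H G^{2}}{4}$ ($j{\left(H,G \right)} = \frac{G H G - 65 H}{4} = \frac{H G^{2} - 65 H}{4} = \frac{- 65 H + H G^{2}}{4} = - \frac{65 H}{4} + \frac{H G^{2}}{4}$)
$f = \sqrt{14097}$ ($f = \sqrt{67 + 14030} = \sqrt{14097} \approx 118.73$)
$j{\left(K{\left(2 \right)},141 \right)} + f = \frac{\left(-8 + 2\right) \left(-65 + 141^{2}\right)}{4} + \sqrt{14097} = \frac{1}{4} \left(-6\right) \left(-65 + 19881\right) + \sqrt{14097} = \frac{1}{4} \left(-6\right) 19816 + \sqrt{14097} = -29724 + \sqrt{14097}$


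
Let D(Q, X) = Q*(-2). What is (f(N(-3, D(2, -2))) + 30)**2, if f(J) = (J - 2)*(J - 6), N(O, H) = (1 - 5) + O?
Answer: 21609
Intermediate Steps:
D(Q, X) = -2*Q
N(O, H) = -4 + O
f(J) = (-6 + J)*(-2 + J) (f(J) = (-2 + J)*(-6 + J) = (-6 + J)*(-2 + J))
(f(N(-3, D(2, -2))) + 30)**2 = ((12 + (-4 - 3)**2 - 8*(-4 - 3)) + 30)**2 = ((12 + (-7)**2 - 8*(-7)) + 30)**2 = ((12 + 49 + 56) + 30)**2 = (117 + 30)**2 = 147**2 = 21609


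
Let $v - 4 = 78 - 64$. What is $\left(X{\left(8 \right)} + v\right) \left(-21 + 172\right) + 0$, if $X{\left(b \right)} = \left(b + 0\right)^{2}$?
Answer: $12382$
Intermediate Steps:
$X{\left(b \right)} = b^{2}$
$v = 18$ ($v = 4 + \left(78 - 64\right) = 4 + 14 = 18$)
$\left(X{\left(8 \right)} + v\right) \left(-21 + 172\right) + 0 = \left(8^{2} + 18\right) \left(-21 + 172\right) + 0 = \left(64 + 18\right) 151 + 0 = 82 \cdot 151 + 0 = 12382 + 0 = 12382$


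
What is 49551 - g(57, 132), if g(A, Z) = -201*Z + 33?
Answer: 76050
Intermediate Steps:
g(A, Z) = 33 - 201*Z
49551 - g(57, 132) = 49551 - (33 - 201*132) = 49551 - (33 - 26532) = 49551 - 1*(-26499) = 49551 + 26499 = 76050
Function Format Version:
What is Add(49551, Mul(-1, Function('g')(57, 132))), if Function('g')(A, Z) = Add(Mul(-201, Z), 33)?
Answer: 76050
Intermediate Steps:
Function('g')(A, Z) = Add(33, Mul(-201, Z))
Add(49551, Mul(-1, Function('g')(57, 132))) = Add(49551, Mul(-1, Add(33, Mul(-201, 132)))) = Add(49551, Mul(-1, Add(33, -26532))) = Add(49551, Mul(-1, -26499)) = Add(49551, 26499) = 76050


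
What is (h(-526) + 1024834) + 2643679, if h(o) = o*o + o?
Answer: 3944663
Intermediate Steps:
h(o) = o + o² (h(o) = o² + o = o + o²)
(h(-526) + 1024834) + 2643679 = (-526*(1 - 526) + 1024834) + 2643679 = (-526*(-525) + 1024834) + 2643679 = (276150 + 1024834) + 2643679 = 1300984 + 2643679 = 3944663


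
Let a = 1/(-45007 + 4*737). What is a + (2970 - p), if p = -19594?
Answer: 949019275/42059 ≈ 22564.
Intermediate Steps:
a = -1/42059 (a = 1/(-45007 + 2948) = 1/(-42059) = -1/42059 ≈ -2.3776e-5)
a + (2970 - p) = -1/42059 + (2970 - 1*(-19594)) = -1/42059 + (2970 + 19594) = -1/42059 + 22564 = 949019275/42059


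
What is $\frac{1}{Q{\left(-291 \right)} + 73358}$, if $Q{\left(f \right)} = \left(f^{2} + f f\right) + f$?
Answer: $\frac{1}{242429} \approx 4.1249 \cdot 10^{-6}$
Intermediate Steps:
$Q{\left(f \right)} = f + 2 f^{2}$ ($Q{\left(f \right)} = \left(f^{2} + f^{2}\right) + f = 2 f^{2} + f = f + 2 f^{2}$)
$\frac{1}{Q{\left(-291 \right)} + 73358} = \frac{1}{- 291 \left(1 + 2 \left(-291\right)\right) + 73358} = \frac{1}{- 291 \left(1 - 582\right) + 73358} = \frac{1}{\left(-291\right) \left(-581\right) + 73358} = \frac{1}{169071 + 73358} = \frac{1}{242429}$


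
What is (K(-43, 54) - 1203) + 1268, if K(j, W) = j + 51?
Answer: 73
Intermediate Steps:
K(j, W) = 51 + j
(K(-43, 54) - 1203) + 1268 = ((51 - 43) - 1203) + 1268 = (8 - 1203) + 1268 = -1195 + 1268 = 73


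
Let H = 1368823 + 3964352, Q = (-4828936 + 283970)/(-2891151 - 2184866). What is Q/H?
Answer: 4544966/27071286963975 ≈ 1.6789e-7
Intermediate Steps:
Q = 4544966/5076017 (Q = -4544966/(-5076017) = -4544966*(-1/5076017) = 4544966/5076017 ≈ 0.89538)
H = 5333175
Q/H = (4544966/5076017)/5333175 = (4544966/5076017)*(1/5333175) = 4544966/27071286963975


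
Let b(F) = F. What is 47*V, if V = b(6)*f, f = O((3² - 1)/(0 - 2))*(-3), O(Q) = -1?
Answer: 846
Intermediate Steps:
f = 3 (f = -1*(-3) = 3)
V = 18 (V = 6*3 = 18)
47*V = 47*18 = 846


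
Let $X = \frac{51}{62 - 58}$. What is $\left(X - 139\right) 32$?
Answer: $-4040$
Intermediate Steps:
$X = \frac{51}{4} \approx 12.75$
$\left(X - 139\right) 32 = \left(\frac{51}{4} - 139\right) 32 = \left(- \frac{505}{4}\right) 32 = -4040$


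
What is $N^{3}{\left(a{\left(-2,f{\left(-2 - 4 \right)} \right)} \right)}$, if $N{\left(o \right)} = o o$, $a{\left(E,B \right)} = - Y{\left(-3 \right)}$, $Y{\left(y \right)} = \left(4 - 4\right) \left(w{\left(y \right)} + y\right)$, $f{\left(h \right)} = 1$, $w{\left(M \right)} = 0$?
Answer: $0$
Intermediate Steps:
$Y{\left(y \right)} = 0$ ($Y{\left(y \right)} = \left(4 - 4\right) \left(0 + y\right) = 0 y = 0$)
$a{\left(E,B \right)} = 0$ ($a{\left(E,B \right)} = \left(-1\right) 0 = 0$)
$N{\left(o \right)} = o^{2}$
$N^{3}{\left(a{\left(-2,f{\left(-2 - 4 \right)} \right)} \right)} = \left(0^{2}\right)^{3} = 0^{3} = 0$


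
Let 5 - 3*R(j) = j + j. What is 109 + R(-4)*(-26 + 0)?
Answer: -11/3 ≈ -3.6667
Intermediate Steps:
R(j) = 5/3 - 2*j/3 (R(j) = 5/3 - (j + j)/3 = 5/3 - 2*j/3)
109 + R(-4)*(-26 + 0) = 109 + (5/3 - ⅔*(-4))*(-26 + 0) = 109 + (5/3 + 8/3)*(-26) = 109 + (13/3)*(-26) = 109 - 338/3 = -11/3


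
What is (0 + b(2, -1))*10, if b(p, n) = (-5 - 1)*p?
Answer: -120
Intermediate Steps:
b(p, n) = -6*p
(0 + b(2, -1))*10 = (0 - 6*2)*10 = (0 - 12)*10 = -12*10 = -120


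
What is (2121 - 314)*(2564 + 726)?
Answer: 5945030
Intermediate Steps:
(2121 - 314)*(2564 + 726) = 1807*3290 = 5945030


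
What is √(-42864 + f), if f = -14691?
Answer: 3*I*√6395 ≈ 239.91*I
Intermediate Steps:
√(-42864 + f) = √(-42864 - 14691) = √(-57555) = 3*I*√6395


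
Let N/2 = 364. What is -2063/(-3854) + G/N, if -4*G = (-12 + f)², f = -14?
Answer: 32713/107912 ≈ 0.30314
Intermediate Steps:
N = 728 (N = 2*364 = 728)
G = -169 (G = -(-12 - 14)²/4 = -¼*(-26)² = -¼*676 = -169)
-2063/(-3854) + G/N = -2063/(-3854) - 169/728 = -2063*(-1/3854) - 169*1/728 = 2063/3854 - 13/56 = 32713/107912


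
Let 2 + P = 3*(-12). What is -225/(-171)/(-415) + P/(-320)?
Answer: 29163/252320 ≈ 0.11558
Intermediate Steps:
P = -38 (P = -2 + 3*(-12) = -2 - 36 = -38)
-225/(-171)/(-415) + P/(-320) = -225/(-171)/(-415) - 38/(-320) = -225*(-1/171)*(-1/415) - 38*(-1/320) = (25/19)*(-1/415) + 19/160 = -5/1577 + 19/160 = 29163/252320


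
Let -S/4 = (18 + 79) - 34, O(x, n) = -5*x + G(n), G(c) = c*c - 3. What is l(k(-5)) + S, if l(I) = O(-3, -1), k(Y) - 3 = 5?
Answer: -239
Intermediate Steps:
k(Y) = 8 (k(Y) = 3 + 5 = 8)
G(c) = -3 + c**2 (G(c) = c**2 - 3 = -3 + c**2)
O(x, n) = -3 + n**2 - 5*x (O(x, n) = -5*x + (-3 + n**2) = -3 + n**2 - 5*x)
l(I) = 13 (l(I) = -3 + (-1)**2 - 5*(-3) = -3 + 1 + 15 = 13)
S = -252 (S = -4*((18 + 79) - 34) = -4*(97 - 34) = -4*63 = -252)
l(k(-5)) + S = 13 - 252 = -239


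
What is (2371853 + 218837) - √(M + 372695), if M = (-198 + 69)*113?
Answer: 2590690 - √358118 ≈ 2.5901e+6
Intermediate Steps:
M = -14577 (M = -129*113 = -14577)
(2371853 + 218837) - √(M + 372695) = (2371853 + 218837) - √(-14577 + 372695) = 2590690 - √358118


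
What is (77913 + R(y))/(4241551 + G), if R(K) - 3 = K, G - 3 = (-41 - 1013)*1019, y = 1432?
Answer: 19837/791882 ≈ 0.025050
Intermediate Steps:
G = -1074023 (G = 3 + (-41 - 1013)*1019 = 3 - 1054*1019 = 3 - 1074026 = -1074023)
R(K) = 3 + K
(77913 + R(y))/(4241551 + G) = (77913 + (3 + 1432))/(4241551 - 1074023) = (77913 + 1435)/3167528 = 79348*(1/3167528) = 19837/791882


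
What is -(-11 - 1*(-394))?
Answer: -383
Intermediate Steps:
-(-11 - 1*(-394)) = -(-11 + 394) = -1*383 = -383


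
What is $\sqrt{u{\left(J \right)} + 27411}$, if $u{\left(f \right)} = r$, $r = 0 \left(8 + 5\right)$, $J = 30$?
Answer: $\sqrt{27411} \approx 165.56$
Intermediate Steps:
$r = 0$ ($r = 0 \cdot 13 = 0$)
$u{\left(f \right)} = 0$
$\sqrt{u{\left(J \right)} + 27411} = \sqrt{0 + 27411} = \sqrt{27411}$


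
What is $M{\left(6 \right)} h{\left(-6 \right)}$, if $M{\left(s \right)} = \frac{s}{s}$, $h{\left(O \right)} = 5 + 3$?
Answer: $8$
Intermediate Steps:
$h{\left(O \right)} = 8$
$M{\left(s \right)} = 1$
$M{\left(6 \right)} h{\left(-6 \right)} = 1 \cdot 8 = 8$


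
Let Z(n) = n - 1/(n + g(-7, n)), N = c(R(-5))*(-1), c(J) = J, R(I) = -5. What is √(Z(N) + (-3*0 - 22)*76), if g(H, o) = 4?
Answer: 22*I*√31/3 ≈ 40.83*I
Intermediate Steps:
N = 5 (N = -5*(-1) = 5)
Z(n) = n - 1/(4 + n) (Z(n) = n - 1/(n + 4) = n - 1/(4 + n))
√(Z(N) + (-3*0 - 22)*76) = √((-1 + 5² + 4*5)/(4 + 5) + (-3*0 - 22)*76) = √((-1 + 25 + 20)/9 + (0 - 22)*76) = √((⅑)*44 - 22*76) = √(44/9 - 1672) = √(-15004/9) = 22*I*√31/3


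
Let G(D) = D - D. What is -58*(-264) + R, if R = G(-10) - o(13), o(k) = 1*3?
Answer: 15309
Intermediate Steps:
o(k) = 3
G(D) = 0
R = -3 (R = 0 - 1*3 = 0 - 3 = -3)
-58*(-264) + R = -58*(-264) - 3 = 15312 - 3 = 15309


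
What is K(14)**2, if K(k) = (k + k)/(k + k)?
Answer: 1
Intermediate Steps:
K(k) = 1 (K(k) = (2*k)/((2*k)) = (2*k)*(1/(2*k)) = 1)
K(14)**2 = 1**2 = 1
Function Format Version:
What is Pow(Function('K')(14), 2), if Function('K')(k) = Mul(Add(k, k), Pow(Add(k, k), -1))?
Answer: 1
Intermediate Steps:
Function('K')(k) = 1 (Function('K')(k) = Mul(Mul(2, k), Pow(Mul(2, k), -1)) = Mul(Mul(2, k), Mul(Rational(1, 2), Pow(k, -1))) = 1)
Pow(Function('K')(14), 2) = Pow(1, 2) = 1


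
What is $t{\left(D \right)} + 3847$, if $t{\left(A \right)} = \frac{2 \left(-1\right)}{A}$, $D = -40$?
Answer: $\frac{76941}{20} \approx 3847.1$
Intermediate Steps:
$t{\left(A \right)} = - \frac{2}{A}$
$t{\left(D \right)} + 3847 = - \frac{2}{-40} + 3847 = \left(-2\right) \left(- \frac{1}{40}\right) + 3847 = \frac{1}{20} + 3847 = \frac{76941}{20}$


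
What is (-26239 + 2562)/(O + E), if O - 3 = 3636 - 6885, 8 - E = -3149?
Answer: 23677/89 ≈ 266.03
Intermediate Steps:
E = 3157 (E = 8 - 1*(-3149) = 8 + 3149 = 3157)
O = -3246 (O = 3 + (3636 - 6885) = 3 - 3249 = -3246)
(-26239 + 2562)/(O + E) = (-26239 + 2562)/(-3246 + 3157) = -23677/(-89) = -23677*(-1/89) = 23677/89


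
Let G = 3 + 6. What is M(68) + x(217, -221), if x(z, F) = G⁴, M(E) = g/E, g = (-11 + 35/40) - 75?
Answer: 3568503/544 ≈ 6559.8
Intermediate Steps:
G = 9
g = -681/8 (g = (-11 + 35*(1/40)) - 75 = (-11 + 7/8) - 75 = -81/8 - 75 = -681/8 ≈ -85.125)
M(E) = -681/(8*E)
x(z, F) = 6561 (x(z, F) = 9⁴ = 6561)
M(68) + x(217, -221) = -681/8/68 + 6561 = -681/8*1/68 + 6561 = -681/544 + 6561 = 3568503/544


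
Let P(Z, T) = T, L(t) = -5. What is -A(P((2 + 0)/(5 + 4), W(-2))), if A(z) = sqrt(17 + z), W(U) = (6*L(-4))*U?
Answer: -sqrt(77) ≈ -8.7750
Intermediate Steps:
W(U) = -30*U (W(U) = (6*(-5))*U = -30*U)
-A(P((2 + 0)/(5 + 4), W(-2))) = -sqrt(17 - 30*(-2)) = -sqrt(17 + 60) = -sqrt(77)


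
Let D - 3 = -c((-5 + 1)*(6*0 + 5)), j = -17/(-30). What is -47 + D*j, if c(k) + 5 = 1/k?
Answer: -25463/600 ≈ -42.438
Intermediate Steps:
j = 17/30 (j = -17*(-1/30) = 17/30 ≈ 0.56667)
c(k) = -5 + 1/k
D = 161/20 (D = 3 - (-5 + 1/((-5 + 1)*(6*0 + 5))) = 3 - (-5 + 1/(-4*(0 + 5))) = 3 - (-5 + 1/(-4*5)) = 3 - (-5 + 1/(-20)) = 3 - (-5 - 1/20) = 3 - 1*(-101/20) = 3 + 101/20 = 161/20 ≈ 8.0500)
-47 + D*j = -47 + (161/20)*(17/30) = -47 + 2737/600 = -25463/600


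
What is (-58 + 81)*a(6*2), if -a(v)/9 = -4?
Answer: 828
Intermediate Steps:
a(v) = 36 (a(v) = -9*(-4) = 36)
(-58 + 81)*a(6*2) = (-58 + 81)*36 = 23*36 = 828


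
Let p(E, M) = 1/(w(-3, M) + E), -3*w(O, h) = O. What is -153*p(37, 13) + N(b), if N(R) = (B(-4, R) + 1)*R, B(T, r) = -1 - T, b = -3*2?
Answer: -1065/38 ≈ -28.026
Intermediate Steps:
w(O, h) = -O/3
p(E, M) = 1/(1 + E) (p(E, M) = 1/(-1/3*(-3) + E) = 1/(1 + E))
b = -6
N(R) = 4*R (N(R) = ((-1 - 1*(-4)) + 1)*R = ((-1 + 4) + 1)*R = (3 + 1)*R = 4*R)
-153*p(37, 13) + N(b) = -153/(1 + 37) + 4*(-6) = -153/38 - 24 = -1065/38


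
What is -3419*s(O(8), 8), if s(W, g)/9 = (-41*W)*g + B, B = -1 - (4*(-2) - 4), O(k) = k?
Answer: 80404623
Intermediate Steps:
B = 11 (B = -1 - (-8 - 4) = -1 - 1*(-12) = -1 + 12 = 11)
s(W, g) = 99 - 369*W*g (s(W, g) = 9*((-41*W)*g + 11) = 9*(-41*W*g + 11) = 9*(11 - 41*W*g) = 99 - 369*W*g)
-3419*s(O(8), 8) = -3419*(99 - 369*8*8) = -3419*(99 - 23616) = -3419*(-23517) = 80404623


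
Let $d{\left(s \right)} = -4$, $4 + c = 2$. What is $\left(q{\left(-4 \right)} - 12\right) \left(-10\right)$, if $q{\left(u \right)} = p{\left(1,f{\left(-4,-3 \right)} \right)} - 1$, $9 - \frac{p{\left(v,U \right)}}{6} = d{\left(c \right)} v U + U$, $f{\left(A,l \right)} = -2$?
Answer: $-50$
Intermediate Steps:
$c = -2$ ($c = -4 + 2 = -2$)
$p{\left(v,U \right)} = 54 - 6 U + 24 U v$ ($p{\left(v,U \right)} = 54 - 6 \left(- 4 v U + U\right) = 54 - 6 \left(- 4 U v + U\right) = 54 - 6 \left(U - 4 U v\right) = 54 + \left(- 6 U + 24 U v\right) = 54 - 6 U + 24 U v$)
$q{\left(u \right)} = 17$ ($q{\left(u \right)} = \left(54 - -12 + 24 \left(-2\right) 1\right) - 1 = \left(54 + 12 - 48\right) - 1 = 18 - 1 = 17$)
$\left(q{\left(-4 \right)} - 12\right) \left(-10\right) = \left(17 - 12\right) \left(-10\right) = 5 \left(-10\right) = -50$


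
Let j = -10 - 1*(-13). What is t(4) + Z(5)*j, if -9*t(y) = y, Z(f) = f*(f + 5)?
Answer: 1346/9 ≈ 149.56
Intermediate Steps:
j = 3 (j = -10 + 13 = 3)
Z(f) = f*(5 + f)
t(y) = -y/9
t(4) + Z(5)*j = -⅑*4 + (5*(5 + 5))*3 = -4/9 + (5*10)*3 = -4/9 + 50*3 = -4/9 + 150 = 1346/9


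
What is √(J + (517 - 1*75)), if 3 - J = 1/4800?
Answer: 17*√22173/120 ≈ 21.095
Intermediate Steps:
J = 14399/4800 (J = 3 - 1/4800 = 14399/4800 ≈ 2.9998)
√(J + (517 - 1*75)) = √(14399/4800 + (517 - 1*75)) = √(14399/4800 + (517 - 75)) = √(14399/4800 + 442) = √(2135999/4800) = 17*√22173/120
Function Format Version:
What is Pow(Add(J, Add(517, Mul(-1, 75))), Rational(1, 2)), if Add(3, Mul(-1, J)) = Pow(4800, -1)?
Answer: Mul(Rational(17, 120), Pow(22173, Rational(1, 2))) ≈ 21.095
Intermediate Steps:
J = Rational(14399, 4800) (J = Add(3, Mul(-1, Pow(4800, -1))) = Add(3, Mul(-1, Rational(1, 4800))) = Add(3, Rational(-1, 4800)) = Rational(14399, 4800) ≈ 2.9998)
Pow(Add(J, Add(517, Mul(-1, 75))), Rational(1, 2)) = Pow(Add(Rational(14399, 4800), Add(517, Mul(-1, 75))), Rational(1, 2)) = Pow(Add(Rational(14399, 4800), Add(517, -75)), Rational(1, 2)) = Pow(Add(Rational(14399, 4800), 442), Rational(1, 2)) = Pow(Rational(2135999, 4800), Rational(1, 2)) = Mul(Rational(17, 120), Pow(22173, Rational(1, 2)))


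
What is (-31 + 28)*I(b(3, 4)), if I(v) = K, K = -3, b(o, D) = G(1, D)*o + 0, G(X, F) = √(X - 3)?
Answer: 9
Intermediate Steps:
G(X, F) = √(-3 + X)
b(o, D) = I*o*√2 (b(o, D) = √(-3 + 1)*o + 0 = √(-2)*o + 0 = (I*√2)*o + 0 = I*o*√2 + 0 = I*o*√2)
I(v) = -3
(-31 + 28)*I(b(3, 4)) = (-31 + 28)*(-3) = -3*(-3) = 9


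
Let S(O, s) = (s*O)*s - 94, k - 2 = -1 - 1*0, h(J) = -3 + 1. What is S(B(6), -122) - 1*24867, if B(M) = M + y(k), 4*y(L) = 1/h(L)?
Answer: 124965/2 ≈ 62483.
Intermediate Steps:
h(J) = -2
k = 1 (k = 2 + (-1 - 1*0) = 2 + (-1 + 0) = 2 - 1 = 1)
y(L) = -1/8 (y(L) = (1/4)/(-2) = (1/4)*(-1/2) = -1/8)
B(M) = -1/8 + M (B(M) = M - 1/8 = -1/8 + M)
S(O, s) = -94 + O*s**2 (S(O, s) = (O*s)*s - 94 = O*s**2 - 94 = -94 + O*s**2)
S(B(6), -122) - 1*24867 = (-94 + (-1/8 + 6)*(-122)**2) - 1*24867 = (-94 + (47/8)*14884) - 24867 = (-94 + 174887/2) - 24867 = 174699/2 - 24867 = 124965/2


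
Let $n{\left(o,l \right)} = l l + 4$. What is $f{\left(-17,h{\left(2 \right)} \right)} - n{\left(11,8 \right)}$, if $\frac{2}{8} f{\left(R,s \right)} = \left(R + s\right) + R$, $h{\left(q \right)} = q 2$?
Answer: $-188$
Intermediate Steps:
$h{\left(q \right)} = 2 q$
$n{\left(o,l \right)} = 4 + l^{2}$ ($n{\left(o,l \right)} = l^{2} + 4 = 4 + l^{2}$)
$f{\left(R,s \right)} = 4 s + 8 R$ ($f{\left(R,s \right)} = 4 \left(\left(R + s\right) + R\right) = 4 \left(s + 2 R\right) = 4 s + 8 R$)
$f{\left(-17,h{\left(2 \right)} \right)} - n{\left(11,8 \right)} = \left(4 \cdot 2 \cdot 2 + 8 \left(-17\right)\right) - \left(4 + 8^{2}\right) = \left(4 \cdot 4 - 136\right) - \left(4 + 64\right) = \left(16 - 136\right) - 68 = -120 - 68 = -188$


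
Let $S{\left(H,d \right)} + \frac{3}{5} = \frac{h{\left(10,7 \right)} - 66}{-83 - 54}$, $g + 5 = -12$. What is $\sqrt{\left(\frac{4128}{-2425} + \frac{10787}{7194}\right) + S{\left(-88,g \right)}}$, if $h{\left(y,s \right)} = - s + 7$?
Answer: $\frac{i \sqrt{73361504642098134}}{478005330} \approx 0.56663 i$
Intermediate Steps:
$g = -17$ ($g = -5 - 12 = -17$)
$h{\left(y,s \right)} = 7 - s$
$S{\left(H,d \right)} = - \frac{81}{685}$ ($S{\left(H,d \right)} = - \frac{3}{5} + \frac{\left(7 - 7\right) - 66}{-83 - 54} = - \frac{3}{5} + \frac{\left(7 - 7\right) - 66}{-137} = - \frac{3}{5} + \left(0 - 66\right) \left(- \frac{1}{137}\right) = - \frac{3}{5} - - \frac{66}{137} = - \frac{3}{5} + \frac{66}{137} = - \frac{81}{685}$)
$\sqrt{\left(\frac{4128}{-2425} + \frac{10787}{7194}\right) + S{\left(-88,g \right)}} = \sqrt{\left(\frac{4128}{-2425} + \frac{10787}{7194}\right) - \frac{81}{685}} = \sqrt{\left(4128 \left(- \frac{1}{2425}\right) + 10787 \cdot \frac{1}{7194}\right) - \frac{81}{685}} = \sqrt{\left(- \frac{4128}{2425} + \frac{10787}{7194}\right) - \frac{81}{685}} = \sqrt{- \frac{3538357}{17445450} - \frac{81}{685}} = \sqrt{- \frac{767371199}{2390026650}} = \frac{i \sqrt{73361504642098134}}{478005330}$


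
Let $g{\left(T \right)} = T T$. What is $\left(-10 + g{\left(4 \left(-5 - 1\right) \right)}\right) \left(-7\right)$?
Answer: $-3962$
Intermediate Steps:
$g{\left(T \right)} = T^{2}$
$\left(-10 + g{\left(4 \left(-5 - 1\right) \right)}\right) \left(-7\right) = \left(-10 + \left(4 \left(-5 - 1\right)\right)^{2}\right) \left(-7\right) = \left(-10 + \left(4 \left(-6\right)\right)^{2}\right) \left(-7\right) = \left(-10 + \left(-24\right)^{2}\right) \left(-7\right) = \left(-10 + 576\right) \left(-7\right) = 566 \left(-7\right) = -3962$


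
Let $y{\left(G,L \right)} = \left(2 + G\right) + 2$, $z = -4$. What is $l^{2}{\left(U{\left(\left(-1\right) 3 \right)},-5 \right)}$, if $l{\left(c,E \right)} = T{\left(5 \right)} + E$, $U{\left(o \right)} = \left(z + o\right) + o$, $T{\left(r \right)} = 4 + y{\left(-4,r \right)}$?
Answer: $1$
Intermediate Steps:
$y{\left(G,L \right)} = 4 + G$
$T{\left(r \right)} = 4$ ($T{\left(r \right)} = 4 + \left(4 - 4\right) = 4 + 0 = 4$)
$U{\left(o \right)} = -4 + 2 o$ ($U{\left(o \right)} = \left(-4 + o\right) + o = -4 + 2 o$)
$l{\left(c,E \right)} = 4 + E$
$l^{2}{\left(U{\left(\left(-1\right) 3 \right)},-5 \right)} = \left(4 - 5\right)^{2} = \left(-1\right)^{2} = 1$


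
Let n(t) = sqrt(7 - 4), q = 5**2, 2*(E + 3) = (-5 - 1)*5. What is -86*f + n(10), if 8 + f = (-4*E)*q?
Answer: -154112 + sqrt(3) ≈ -1.5411e+5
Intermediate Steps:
E = -18 (E = -3 + ((-5 - 1)*5)/2 = -3 + (-6*5)/2 = -3 + (1/2)*(-30) = -3 - 15 = -18)
q = 25
f = 1792 (f = -8 - 4*(-18)*25 = -8 + 72*25 = -8 + 1800 = 1792)
n(t) = sqrt(3)
-86*f + n(10) = -86*1792 + sqrt(3) = -154112 + sqrt(3)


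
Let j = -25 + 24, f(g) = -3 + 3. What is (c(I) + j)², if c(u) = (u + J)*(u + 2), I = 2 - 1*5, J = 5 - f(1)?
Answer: 9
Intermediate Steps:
f(g) = 0
J = 5 (J = 5 - 1*0 = 5 + 0 = 5)
I = -3 (I = 2 - 5 = -3)
j = -1
c(u) = (2 + u)*(5 + u) (c(u) = (u + 5)*(u + 2) = (5 + u)*(2 + u) = (2 + u)*(5 + u))
(c(I) + j)² = ((10 + (-3)² + 7*(-3)) - 1)² = ((10 + 9 - 21) - 1)² = (-2 - 1)² = (-3)² = 9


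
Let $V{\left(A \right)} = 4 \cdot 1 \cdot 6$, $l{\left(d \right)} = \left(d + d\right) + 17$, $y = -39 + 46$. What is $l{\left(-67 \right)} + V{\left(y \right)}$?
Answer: $-93$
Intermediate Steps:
$y = 7$
$l{\left(d \right)} = 17 + 2 d$ ($l{\left(d \right)} = 2 d + 17 = 17 + 2 d$)
$V{\left(A \right)} = 24$ ($V{\left(A \right)} = 4 \cdot 6 = 24$)
$l{\left(-67 \right)} + V{\left(y \right)} = \left(17 + 2 \left(-67\right)\right) + 24 = \left(17 - 134\right) + 24 = -117 + 24 = -93$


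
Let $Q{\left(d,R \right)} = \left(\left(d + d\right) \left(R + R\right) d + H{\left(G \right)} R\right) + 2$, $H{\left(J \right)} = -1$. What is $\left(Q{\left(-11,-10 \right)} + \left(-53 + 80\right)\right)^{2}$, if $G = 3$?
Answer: $23049601$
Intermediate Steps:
$Q{\left(d,R \right)} = 2 - R + 4 R d^{2}$ ($Q{\left(d,R \right)} = \left(\left(d + d\right) \left(R + R\right) d - R\right) + 2 = \left(2 d 2 R d - R\right) + 2 = \left(4 R d d - R\right) + 2 = \left(4 R d^{2} - R\right) + 2 = \left(- R + 4 R d^{2}\right) + 2 = 2 - R + 4 R d^{2}$)
$\left(Q{\left(-11,-10 \right)} + \left(-53 + 80\right)\right)^{2} = \left(\left(2 - -10 + 4 \left(-10\right) \left(-11\right)^{2}\right) + \left(-53 + 80\right)\right)^{2} = \left(\left(2 + 10 + 4 \left(-10\right) 121\right) + 27\right)^{2} = \left(\left(2 + 10 - 4840\right) + 27\right)^{2} = \left(-4828 + 27\right)^{2} = \left(-4801\right)^{2} = 23049601$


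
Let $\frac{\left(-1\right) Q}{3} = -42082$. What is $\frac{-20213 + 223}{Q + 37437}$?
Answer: $- \frac{19990}{163683} \approx -0.12213$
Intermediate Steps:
$Q = 126246$ ($Q = \left(-3\right) \left(-42082\right) = 126246$)
$\frac{-20213 + 223}{Q + 37437} = \frac{-20213 + 223}{126246 + 37437} = - \frac{19990}{163683}$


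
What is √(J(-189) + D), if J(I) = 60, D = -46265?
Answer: I*√46205 ≈ 214.95*I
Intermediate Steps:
√(J(-189) + D) = √(60 - 46265) = √(-46205) = I*√46205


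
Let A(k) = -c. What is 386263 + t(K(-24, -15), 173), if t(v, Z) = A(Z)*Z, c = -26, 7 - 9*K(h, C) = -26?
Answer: 390761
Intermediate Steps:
K(h, C) = 11/3 (K(h, C) = 7/9 - ⅑*(-26) = 7/9 + 26/9 = 11/3)
A(k) = 26 (A(k) = -1*(-26) = 26)
t(v, Z) = 26*Z
386263 + t(K(-24, -15), 173) = 386263 + 26*173 = 386263 + 4498 = 390761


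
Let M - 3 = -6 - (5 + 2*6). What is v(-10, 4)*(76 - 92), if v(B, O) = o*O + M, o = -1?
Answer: 384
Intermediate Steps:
M = -20 (M = 3 + (-6 - (5 + 2*6)) = 3 + (-6 - (5 + 12)) = 3 + (-6 - 1*17) = 3 + (-6 - 17) = 3 - 23 = -20)
v(B, O) = -20 - O (v(B, O) = -O - 20 = -20 - O)
v(-10, 4)*(76 - 92) = (-20 - 1*4)*(76 - 92) = (-20 - 4)*(-16) = -24*(-16) = 384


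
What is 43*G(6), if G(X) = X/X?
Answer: 43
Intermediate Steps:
G(X) = 1
43*G(6) = 43*1 = 43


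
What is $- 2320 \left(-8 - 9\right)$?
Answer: $39440$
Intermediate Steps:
$- 2320 \left(-8 - 9\right) = \left(-2320\right) \left(-17\right) = 39440$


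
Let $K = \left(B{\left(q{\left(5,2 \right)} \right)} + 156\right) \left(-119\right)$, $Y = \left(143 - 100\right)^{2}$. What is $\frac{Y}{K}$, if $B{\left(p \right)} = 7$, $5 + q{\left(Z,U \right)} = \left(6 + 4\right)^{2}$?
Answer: $- \frac{1849}{19397} \approx -0.095324$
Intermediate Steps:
$q{\left(Z,U \right)} = 95$ ($q{\left(Z,U \right)} = -5 + \left(6 + 4\right)^{2} = -5 + 10^{2} = -5 + 100 = 95$)
$Y = 1849$ ($Y = 43^{2} = 1849$)
$K = -19397$ ($K = \left(7 + 156\right) \left(-119\right) = 163 \left(-119\right) = -19397$)
$\frac{Y}{K} = \frac{1849}{-19397} = 1849 \left(- \frac{1}{19397}\right) = - \frac{1849}{19397}$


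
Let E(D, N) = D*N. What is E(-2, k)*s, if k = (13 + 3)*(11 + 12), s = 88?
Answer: -64768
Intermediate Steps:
k = 368 (k = 16*23 = 368)
E(-2, k)*s = -2*368*88 = -736*88 = -64768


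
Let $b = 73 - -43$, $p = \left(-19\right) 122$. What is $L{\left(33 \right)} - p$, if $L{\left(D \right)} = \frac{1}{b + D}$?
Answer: $\frac{345383}{149} \approx 2318.0$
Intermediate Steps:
$p = -2318$
$b = 116$ ($b = 73 + 43 = 116$)
$L{\left(D \right)} = \frac{1}{116 + D}$
$L{\left(33 \right)} - p = \frac{1}{116 + 33} - -2318 = \frac{1}{149} + 2318 = \frac{345383}{149}$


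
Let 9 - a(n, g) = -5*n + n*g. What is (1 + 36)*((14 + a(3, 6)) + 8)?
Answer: 1036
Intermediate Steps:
a(n, g) = 9 + 5*n - g*n (a(n, g) = 9 - (-5*n + n*g) = 9 - (-5*n + g*n) = 9 + (5*n - g*n) = 9 + 5*n - g*n)
(1 + 36)*((14 + a(3, 6)) + 8) = (1 + 36)*((14 + (9 + 5*3 - 1*6*3)) + 8) = 37*((14 + (9 + 15 - 18)) + 8) = 37*((14 + 6) + 8) = 37*(20 + 8) = 37*28 = 1036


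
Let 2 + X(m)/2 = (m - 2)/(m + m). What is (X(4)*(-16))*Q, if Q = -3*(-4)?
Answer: 672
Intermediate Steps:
X(m) = -4 + (-2 + m)/m (X(m) = -4 + 2*((m - 2)/(m + m)) = -4 + 2*((-2 + m)/((2*m))) = -4 + 2*((-2 + m)*(1/(2*m))) = -4 + 2*((-2 + m)/(2*m)) = -4 + (-2 + m)/m)
Q = 12
(X(4)*(-16))*Q = ((-3 - 2/4)*(-16))*12 = ((-3 - 2*¼)*(-16))*12 = ((-3 - ½)*(-16))*12 = -7/2*(-16)*12 = 56*12 = 672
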